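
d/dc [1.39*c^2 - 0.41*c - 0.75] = 2.78*c - 0.41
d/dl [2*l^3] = 6*l^2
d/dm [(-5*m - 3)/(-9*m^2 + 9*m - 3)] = (-15*m^2 - 18*m + 14)/(3*(9*m^4 - 18*m^3 + 15*m^2 - 6*m + 1))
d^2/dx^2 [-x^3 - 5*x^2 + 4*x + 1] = -6*x - 10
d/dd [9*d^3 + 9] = 27*d^2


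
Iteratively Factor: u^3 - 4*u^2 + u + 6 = (u + 1)*(u^2 - 5*u + 6) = (u - 2)*(u + 1)*(u - 3)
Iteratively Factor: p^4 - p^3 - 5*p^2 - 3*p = (p + 1)*(p^3 - 2*p^2 - 3*p) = (p + 1)^2*(p^2 - 3*p) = p*(p + 1)^2*(p - 3)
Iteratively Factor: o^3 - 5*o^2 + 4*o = (o)*(o^2 - 5*o + 4) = o*(o - 1)*(o - 4)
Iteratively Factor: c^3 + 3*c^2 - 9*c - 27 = (c + 3)*(c^2 - 9) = (c - 3)*(c + 3)*(c + 3)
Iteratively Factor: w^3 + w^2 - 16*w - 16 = (w - 4)*(w^2 + 5*w + 4) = (w - 4)*(w + 1)*(w + 4)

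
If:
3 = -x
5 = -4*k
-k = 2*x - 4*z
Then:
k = -5/4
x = -3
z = -29/16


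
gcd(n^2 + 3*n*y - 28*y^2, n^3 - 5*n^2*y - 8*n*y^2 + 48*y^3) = -n + 4*y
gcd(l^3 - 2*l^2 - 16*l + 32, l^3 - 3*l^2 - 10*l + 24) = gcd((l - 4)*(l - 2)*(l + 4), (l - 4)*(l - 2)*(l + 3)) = l^2 - 6*l + 8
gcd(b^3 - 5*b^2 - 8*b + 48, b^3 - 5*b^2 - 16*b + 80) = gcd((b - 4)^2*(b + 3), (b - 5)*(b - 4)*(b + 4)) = b - 4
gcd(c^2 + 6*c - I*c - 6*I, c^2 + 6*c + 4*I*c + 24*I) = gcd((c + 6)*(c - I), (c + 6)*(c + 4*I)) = c + 6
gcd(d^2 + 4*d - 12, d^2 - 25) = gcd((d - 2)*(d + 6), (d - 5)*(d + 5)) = 1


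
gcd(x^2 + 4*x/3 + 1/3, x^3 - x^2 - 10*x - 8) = x + 1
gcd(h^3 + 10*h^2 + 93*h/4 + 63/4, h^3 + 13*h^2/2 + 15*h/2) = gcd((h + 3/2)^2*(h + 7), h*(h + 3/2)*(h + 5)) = h + 3/2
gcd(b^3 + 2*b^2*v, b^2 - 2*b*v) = b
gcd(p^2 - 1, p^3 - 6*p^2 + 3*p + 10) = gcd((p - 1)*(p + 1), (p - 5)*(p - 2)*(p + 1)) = p + 1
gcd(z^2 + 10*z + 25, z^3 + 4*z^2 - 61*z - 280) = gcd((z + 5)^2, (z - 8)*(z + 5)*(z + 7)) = z + 5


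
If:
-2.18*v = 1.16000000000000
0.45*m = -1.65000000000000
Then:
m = -3.67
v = -0.53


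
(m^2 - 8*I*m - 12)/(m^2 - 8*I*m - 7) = (-m^2 + 8*I*m + 12)/(-m^2 + 8*I*m + 7)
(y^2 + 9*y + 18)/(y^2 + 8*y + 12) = (y + 3)/(y + 2)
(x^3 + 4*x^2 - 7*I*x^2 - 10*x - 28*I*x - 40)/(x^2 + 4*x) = x - 7*I - 10/x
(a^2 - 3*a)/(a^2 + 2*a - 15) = a/(a + 5)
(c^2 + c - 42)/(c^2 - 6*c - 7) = (-c^2 - c + 42)/(-c^2 + 6*c + 7)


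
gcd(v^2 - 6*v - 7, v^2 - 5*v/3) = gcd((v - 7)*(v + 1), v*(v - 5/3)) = 1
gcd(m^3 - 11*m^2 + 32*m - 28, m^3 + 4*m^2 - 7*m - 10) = m - 2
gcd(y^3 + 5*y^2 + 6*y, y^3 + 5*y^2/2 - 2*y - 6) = y + 2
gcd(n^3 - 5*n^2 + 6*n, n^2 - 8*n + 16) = 1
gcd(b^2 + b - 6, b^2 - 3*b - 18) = b + 3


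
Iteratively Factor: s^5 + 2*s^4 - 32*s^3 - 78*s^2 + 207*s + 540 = (s - 5)*(s^4 + 7*s^3 + 3*s^2 - 63*s - 108) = (s - 5)*(s + 3)*(s^3 + 4*s^2 - 9*s - 36) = (s - 5)*(s + 3)^2*(s^2 + s - 12) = (s - 5)*(s + 3)^2*(s + 4)*(s - 3)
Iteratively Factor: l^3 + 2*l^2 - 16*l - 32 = (l + 2)*(l^2 - 16) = (l - 4)*(l + 2)*(l + 4)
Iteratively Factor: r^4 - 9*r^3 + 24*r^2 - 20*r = (r)*(r^3 - 9*r^2 + 24*r - 20) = r*(r - 2)*(r^2 - 7*r + 10) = r*(r - 5)*(r - 2)*(r - 2)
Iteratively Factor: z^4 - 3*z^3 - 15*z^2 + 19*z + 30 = (z - 2)*(z^3 - z^2 - 17*z - 15) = (z - 2)*(z + 3)*(z^2 - 4*z - 5) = (z - 2)*(z + 1)*(z + 3)*(z - 5)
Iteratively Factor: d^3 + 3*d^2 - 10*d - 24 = (d + 4)*(d^2 - d - 6) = (d + 2)*(d + 4)*(d - 3)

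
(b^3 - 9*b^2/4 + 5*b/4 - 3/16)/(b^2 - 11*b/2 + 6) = (8*b^2 - 6*b + 1)/(8*(b - 4))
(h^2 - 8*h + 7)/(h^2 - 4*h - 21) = (h - 1)/(h + 3)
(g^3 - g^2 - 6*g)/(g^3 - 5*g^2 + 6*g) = (g + 2)/(g - 2)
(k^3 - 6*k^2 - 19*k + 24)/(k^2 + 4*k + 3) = (k^2 - 9*k + 8)/(k + 1)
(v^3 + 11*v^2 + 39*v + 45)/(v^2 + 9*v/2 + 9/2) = 2*(v^2 + 8*v + 15)/(2*v + 3)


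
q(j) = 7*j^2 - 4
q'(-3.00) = -42.00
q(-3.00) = 59.00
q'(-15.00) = -210.00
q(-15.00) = 1571.00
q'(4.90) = 68.60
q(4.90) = 164.07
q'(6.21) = 86.94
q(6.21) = 265.95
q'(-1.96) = -27.44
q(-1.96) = 22.89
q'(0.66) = 9.24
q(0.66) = -0.95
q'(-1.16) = -16.24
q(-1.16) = 5.42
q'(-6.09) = -85.26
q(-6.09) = 255.62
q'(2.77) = 38.78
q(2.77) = 49.71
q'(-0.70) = -9.80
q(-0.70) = -0.57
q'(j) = 14*j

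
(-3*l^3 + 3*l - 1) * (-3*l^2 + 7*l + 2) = 9*l^5 - 21*l^4 - 15*l^3 + 24*l^2 - l - 2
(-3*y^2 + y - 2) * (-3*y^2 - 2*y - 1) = 9*y^4 + 3*y^3 + 7*y^2 + 3*y + 2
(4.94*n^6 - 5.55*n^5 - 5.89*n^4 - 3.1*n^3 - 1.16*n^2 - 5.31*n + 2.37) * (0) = 0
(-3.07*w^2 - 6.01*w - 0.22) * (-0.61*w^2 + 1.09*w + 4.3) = 1.8727*w^4 + 0.319799999999999*w^3 - 19.6177*w^2 - 26.0828*w - 0.946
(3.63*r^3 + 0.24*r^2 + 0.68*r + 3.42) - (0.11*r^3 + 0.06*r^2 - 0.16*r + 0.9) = 3.52*r^3 + 0.18*r^2 + 0.84*r + 2.52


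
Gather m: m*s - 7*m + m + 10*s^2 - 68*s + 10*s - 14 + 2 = m*(s - 6) + 10*s^2 - 58*s - 12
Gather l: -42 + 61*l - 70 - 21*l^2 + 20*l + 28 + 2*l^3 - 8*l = 2*l^3 - 21*l^2 + 73*l - 84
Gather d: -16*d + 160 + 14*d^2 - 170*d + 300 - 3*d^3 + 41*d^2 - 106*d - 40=-3*d^3 + 55*d^2 - 292*d + 420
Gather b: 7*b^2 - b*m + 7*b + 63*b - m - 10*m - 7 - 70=7*b^2 + b*(70 - m) - 11*m - 77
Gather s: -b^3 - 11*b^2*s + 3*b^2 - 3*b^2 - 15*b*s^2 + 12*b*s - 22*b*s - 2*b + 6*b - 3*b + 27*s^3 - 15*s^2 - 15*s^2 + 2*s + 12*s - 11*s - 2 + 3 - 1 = -b^3 + b + 27*s^3 + s^2*(-15*b - 30) + s*(-11*b^2 - 10*b + 3)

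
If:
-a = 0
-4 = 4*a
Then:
No Solution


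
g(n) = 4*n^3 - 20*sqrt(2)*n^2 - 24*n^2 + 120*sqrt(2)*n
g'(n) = 12*n^2 - 40*sqrt(2)*n - 48*n + 120*sqrt(2)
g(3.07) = 143.96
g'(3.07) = -38.22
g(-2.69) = -912.70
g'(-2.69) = 537.83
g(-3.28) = -1260.28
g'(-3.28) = 641.79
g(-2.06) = -606.43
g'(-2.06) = 436.04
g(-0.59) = -119.15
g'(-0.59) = 235.58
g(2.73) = 155.01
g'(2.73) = -26.33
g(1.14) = 131.44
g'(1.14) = 66.09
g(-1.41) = -354.44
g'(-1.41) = 341.00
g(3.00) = 146.56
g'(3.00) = -36.00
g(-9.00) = -8678.38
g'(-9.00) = 2082.82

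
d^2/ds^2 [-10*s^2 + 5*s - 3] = -20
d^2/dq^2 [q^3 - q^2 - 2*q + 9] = 6*q - 2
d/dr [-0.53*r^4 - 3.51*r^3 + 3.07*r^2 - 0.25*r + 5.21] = -2.12*r^3 - 10.53*r^2 + 6.14*r - 0.25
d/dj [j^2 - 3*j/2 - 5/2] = 2*j - 3/2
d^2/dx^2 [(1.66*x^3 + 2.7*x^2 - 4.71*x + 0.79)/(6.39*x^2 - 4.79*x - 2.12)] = (-1.13686837721616e-13*x^5 + 5.6843418860808e-14*x^4 - 98.2048539999998*x^3 + 514.144122*x^2 - 483.150738*x + 177.583598)/(260.917119*x^6 - 586.757277*x^5 + 180.146241*x^4 + 279.432793*x^3 - 59.766828*x^2 - 64.584528*x - 9.528128)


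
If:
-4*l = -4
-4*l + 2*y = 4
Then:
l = 1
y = 4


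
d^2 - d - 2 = (d - 2)*(d + 1)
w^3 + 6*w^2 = w^2*(w + 6)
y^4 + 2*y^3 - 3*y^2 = y^2*(y - 1)*(y + 3)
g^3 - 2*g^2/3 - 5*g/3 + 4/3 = (g - 1)^2*(g + 4/3)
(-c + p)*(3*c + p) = -3*c^2 + 2*c*p + p^2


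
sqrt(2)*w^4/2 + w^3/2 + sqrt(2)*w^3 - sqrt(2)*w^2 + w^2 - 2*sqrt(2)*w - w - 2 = (w - sqrt(2))*(w + sqrt(2)/2)*(w + sqrt(2))*(sqrt(2)*w/2 + sqrt(2))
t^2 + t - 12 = (t - 3)*(t + 4)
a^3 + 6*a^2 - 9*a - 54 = (a - 3)*(a + 3)*(a + 6)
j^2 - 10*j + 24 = (j - 6)*(j - 4)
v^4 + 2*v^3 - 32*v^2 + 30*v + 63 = (v - 3)^2*(v + 1)*(v + 7)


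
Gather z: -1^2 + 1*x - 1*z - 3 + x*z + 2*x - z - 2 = 3*x + z*(x - 2) - 6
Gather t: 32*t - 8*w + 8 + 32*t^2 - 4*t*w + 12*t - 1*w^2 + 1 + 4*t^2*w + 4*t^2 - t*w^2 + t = t^2*(4*w + 36) + t*(-w^2 - 4*w + 45) - w^2 - 8*w + 9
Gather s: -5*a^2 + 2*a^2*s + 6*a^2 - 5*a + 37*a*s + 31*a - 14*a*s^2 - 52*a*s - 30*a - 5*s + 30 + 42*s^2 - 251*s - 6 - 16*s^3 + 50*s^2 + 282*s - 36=a^2 - 4*a - 16*s^3 + s^2*(92 - 14*a) + s*(2*a^2 - 15*a + 26) - 12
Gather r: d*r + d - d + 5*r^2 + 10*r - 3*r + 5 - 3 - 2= 5*r^2 + r*(d + 7)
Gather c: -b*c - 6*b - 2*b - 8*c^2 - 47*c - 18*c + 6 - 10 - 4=-8*b - 8*c^2 + c*(-b - 65) - 8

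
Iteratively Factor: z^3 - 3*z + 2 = (z - 1)*(z^2 + z - 2) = (z - 1)*(z + 2)*(z - 1)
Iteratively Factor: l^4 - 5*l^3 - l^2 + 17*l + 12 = (l + 1)*(l^3 - 6*l^2 + 5*l + 12) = (l - 4)*(l + 1)*(l^2 - 2*l - 3) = (l - 4)*(l + 1)^2*(l - 3)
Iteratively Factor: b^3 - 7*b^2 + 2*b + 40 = (b - 4)*(b^2 - 3*b - 10) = (b - 4)*(b + 2)*(b - 5)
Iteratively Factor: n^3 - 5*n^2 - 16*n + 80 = (n + 4)*(n^2 - 9*n + 20) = (n - 4)*(n + 4)*(n - 5)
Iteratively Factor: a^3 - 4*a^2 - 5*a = (a + 1)*(a^2 - 5*a) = (a - 5)*(a + 1)*(a)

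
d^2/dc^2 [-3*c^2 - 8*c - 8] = -6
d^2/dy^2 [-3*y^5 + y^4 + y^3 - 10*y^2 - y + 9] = -60*y^3 + 12*y^2 + 6*y - 20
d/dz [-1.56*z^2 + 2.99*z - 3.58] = 2.99 - 3.12*z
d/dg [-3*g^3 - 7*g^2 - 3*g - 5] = -9*g^2 - 14*g - 3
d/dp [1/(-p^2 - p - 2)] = (2*p + 1)/(p^2 + p + 2)^2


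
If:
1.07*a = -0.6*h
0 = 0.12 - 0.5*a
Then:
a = 0.24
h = -0.43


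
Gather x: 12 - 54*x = 12 - 54*x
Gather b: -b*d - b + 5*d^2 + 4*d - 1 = b*(-d - 1) + 5*d^2 + 4*d - 1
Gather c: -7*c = -7*c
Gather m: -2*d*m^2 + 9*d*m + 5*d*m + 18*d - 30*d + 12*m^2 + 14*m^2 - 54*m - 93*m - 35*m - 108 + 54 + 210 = -12*d + m^2*(26 - 2*d) + m*(14*d - 182) + 156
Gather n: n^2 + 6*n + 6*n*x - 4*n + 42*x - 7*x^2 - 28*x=n^2 + n*(6*x + 2) - 7*x^2 + 14*x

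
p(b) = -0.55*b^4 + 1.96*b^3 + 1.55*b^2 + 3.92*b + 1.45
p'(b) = -2.2*b^3 + 5.88*b^2 + 3.1*b + 3.92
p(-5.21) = -659.33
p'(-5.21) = 458.50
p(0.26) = 2.61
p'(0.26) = 5.08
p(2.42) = 28.93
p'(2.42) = 14.68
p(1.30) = 11.90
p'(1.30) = 13.05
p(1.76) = 18.56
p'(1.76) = 15.60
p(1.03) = 8.65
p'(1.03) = 10.95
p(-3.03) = -97.08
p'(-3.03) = 109.71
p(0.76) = 6.00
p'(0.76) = 8.71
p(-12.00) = -14614.07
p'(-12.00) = 4615.04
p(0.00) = 1.45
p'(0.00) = 3.92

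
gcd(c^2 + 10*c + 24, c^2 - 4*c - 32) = c + 4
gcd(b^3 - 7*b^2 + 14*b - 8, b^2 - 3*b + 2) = b^2 - 3*b + 2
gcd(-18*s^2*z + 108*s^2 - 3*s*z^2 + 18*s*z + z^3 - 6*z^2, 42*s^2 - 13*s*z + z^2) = -6*s + z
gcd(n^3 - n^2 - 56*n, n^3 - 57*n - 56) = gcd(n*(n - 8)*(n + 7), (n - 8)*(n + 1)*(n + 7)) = n^2 - n - 56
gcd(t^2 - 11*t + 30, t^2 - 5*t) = t - 5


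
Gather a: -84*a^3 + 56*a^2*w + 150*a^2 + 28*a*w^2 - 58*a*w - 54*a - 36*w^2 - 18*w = -84*a^3 + a^2*(56*w + 150) + a*(28*w^2 - 58*w - 54) - 36*w^2 - 18*w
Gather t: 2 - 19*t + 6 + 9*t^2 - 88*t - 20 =9*t^2 - 107*t - 12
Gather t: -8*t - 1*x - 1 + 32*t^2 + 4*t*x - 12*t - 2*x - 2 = 32*t^2 + t*(4*x - 20) - 3*x - 3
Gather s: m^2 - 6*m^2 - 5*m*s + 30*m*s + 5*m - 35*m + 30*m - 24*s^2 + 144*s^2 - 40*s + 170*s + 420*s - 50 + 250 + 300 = -5*m^2 + 120*s^2 + s*(25*m + 550) + 500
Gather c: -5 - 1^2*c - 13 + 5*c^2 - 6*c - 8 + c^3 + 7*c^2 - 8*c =c^3 + 12*c^2 - 15*c - 26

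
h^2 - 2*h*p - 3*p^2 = (h - 3*p)*(h + p)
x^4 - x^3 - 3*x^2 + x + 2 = (x - 2)*(x - 1)*(x + 1)^2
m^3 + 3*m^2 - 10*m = m*(m - 2)*(m + 5)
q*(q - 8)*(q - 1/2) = q^3 - 17*q^2/2 + 4*q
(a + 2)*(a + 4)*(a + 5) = a^3 + 11*a^2 + 38*a + 40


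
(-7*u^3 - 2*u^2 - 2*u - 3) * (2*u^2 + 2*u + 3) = -14*u^5 - 18*u^4 - 29*u^3 - 16*u^2 - 12*u - 9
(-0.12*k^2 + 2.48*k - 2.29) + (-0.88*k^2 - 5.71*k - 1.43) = -1.0*k^2 - 3.23*k - 3.72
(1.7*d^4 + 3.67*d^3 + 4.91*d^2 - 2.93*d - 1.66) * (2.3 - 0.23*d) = -0.391*d^5 + 3.0659*d^4 + 7.3117*d^3 + 11.9669*d^2 - 6.3572*d - 3.818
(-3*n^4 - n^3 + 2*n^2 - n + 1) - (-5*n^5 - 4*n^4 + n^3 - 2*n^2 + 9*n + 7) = 5*n^5 + n^4 - 2*n^3 + 4*n^2 - 10*n - 6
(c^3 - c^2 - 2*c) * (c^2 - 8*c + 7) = c^5 - 9*c^4 + 13*c^3 + 9*c^2 - 14*c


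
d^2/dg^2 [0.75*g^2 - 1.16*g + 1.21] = 1.50000000000000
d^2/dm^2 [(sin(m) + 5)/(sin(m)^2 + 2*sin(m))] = (-sin(m)^2 - 18*sin(m) - 28 + 10/sin(m) + 60/sin(m)^2 + 40/sin(m)^3)/(sin(m) + 2)^3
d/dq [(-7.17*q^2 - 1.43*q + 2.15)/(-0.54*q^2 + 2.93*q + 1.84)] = (-21.7803*q^2 - 24.0636*q - 8.9307)/(0.2916*q^4 - 3.1644*q^3 + 6.5977*q^2 + 10.7824*q + 3.3856)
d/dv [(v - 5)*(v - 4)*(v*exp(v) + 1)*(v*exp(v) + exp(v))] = (2*v^4*exp(v) - 12*v^3*exp(v) + v^3 - 2*v^2*exp(v) - 5*v^2 + 62*v*exp(v) - 5*v + 20*exp(v) + 31)*exp(v)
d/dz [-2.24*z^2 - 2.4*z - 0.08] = -4.48*z - 2.4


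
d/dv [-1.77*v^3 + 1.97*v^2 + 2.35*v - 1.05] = -5.31*v^2 + 3.94*v + 2.35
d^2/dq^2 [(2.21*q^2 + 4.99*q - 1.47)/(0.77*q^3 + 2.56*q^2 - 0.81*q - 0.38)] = (2.620618*q^6 + 17.751426*q^5 + 56.829234*q^4 + 43.485186*q^3 - 21.881502*q^2 + 44.834052*q - 7.222562)/(0.456533*q^9 + 4.553472*q^8 + 13.698069*q^7 + 6.521278*q^6 - 18.903993*q^5 - 1.01022*q^4 + 4.529931*q^3 + 0.361038*q^2 - 0.350892*q - 0.054872)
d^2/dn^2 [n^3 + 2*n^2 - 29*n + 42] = 6*n + 4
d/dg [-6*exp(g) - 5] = -6*exp(g)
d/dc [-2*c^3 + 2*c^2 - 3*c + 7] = -6*c^2 + 4*c - 3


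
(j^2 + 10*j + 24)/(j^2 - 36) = (j + 4)/(j - 6)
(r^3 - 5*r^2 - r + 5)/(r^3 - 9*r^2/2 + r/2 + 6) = 2*(r^2 - 6*r + 5)/(2*r^2 - 11*r + 12)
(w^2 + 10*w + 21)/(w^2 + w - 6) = (w + 7)/(w - 2)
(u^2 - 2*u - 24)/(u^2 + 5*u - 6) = (u^2 - 2*u - 24)/(u^2 + 5*u - 6)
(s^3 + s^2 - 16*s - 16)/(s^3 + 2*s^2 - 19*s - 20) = (s + 4)/(s + 5)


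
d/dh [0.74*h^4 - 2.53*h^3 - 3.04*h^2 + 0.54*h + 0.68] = 2.96*h^3 - 7.59*h^2 - 6.08*h + 0.54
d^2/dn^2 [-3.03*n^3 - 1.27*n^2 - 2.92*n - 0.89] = -18.18*n - 2.54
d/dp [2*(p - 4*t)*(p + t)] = 4*p - 6*t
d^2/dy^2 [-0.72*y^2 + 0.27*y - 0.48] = -1.44000000000000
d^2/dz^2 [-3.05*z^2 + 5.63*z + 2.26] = -6.10000000000000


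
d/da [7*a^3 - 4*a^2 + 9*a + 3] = 21*a^2 - 8*a + 9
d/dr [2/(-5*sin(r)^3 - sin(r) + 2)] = 2*(15*sin(r)^2 + 1)*cos(r)/(5*sin(r)^3 + sin(r) - 2)^2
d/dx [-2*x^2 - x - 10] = -4*x - 1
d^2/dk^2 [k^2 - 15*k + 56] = 2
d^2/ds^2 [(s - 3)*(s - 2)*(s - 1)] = 6*s - 12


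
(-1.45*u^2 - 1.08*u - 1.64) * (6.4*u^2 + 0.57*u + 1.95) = -9.28*u^4 - 7.7385*u^3 - 13.9391*u^2 - 3.0408*u - 3.198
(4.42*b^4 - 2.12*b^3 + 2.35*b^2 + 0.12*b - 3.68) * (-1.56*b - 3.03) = -6.8952*b^5 - 10.0854*b^4 + 2.7576*b^3 - 7.3077*b^2 + 5.3772*b + 11.1504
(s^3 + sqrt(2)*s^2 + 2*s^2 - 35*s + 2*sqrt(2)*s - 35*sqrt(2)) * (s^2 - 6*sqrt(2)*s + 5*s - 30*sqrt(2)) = s^5 - 5*sqrt(2)*s^4 + 7*s^4 - 35*sqrt(2)*s^3 - 37*s^3 - 259*s^2 + 125*sqrt(2)*s^2 + 300*s + 875*sqrt(2)*s + 2100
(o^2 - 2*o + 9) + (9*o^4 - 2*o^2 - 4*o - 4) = 9*o^4 - o^2 - 6*o + 5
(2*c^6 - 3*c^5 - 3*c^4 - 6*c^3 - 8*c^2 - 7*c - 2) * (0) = 0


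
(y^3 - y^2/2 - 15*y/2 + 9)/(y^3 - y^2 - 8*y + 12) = (y - 3/2)/(y - 2)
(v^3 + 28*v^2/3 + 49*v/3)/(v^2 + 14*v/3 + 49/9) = 3*v*(v + 7)/(3*v + 7)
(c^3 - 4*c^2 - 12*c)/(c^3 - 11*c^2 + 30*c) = (c + 2)/(c - 5)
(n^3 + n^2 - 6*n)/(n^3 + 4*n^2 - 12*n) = (n + 3)/(n + 6)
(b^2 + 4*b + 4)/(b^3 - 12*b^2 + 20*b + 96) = (b + 2)/(b^2 - 14*b + 48)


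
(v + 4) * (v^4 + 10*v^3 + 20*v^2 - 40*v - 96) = v^5 + 14*v^4 + 60*v^3 + 40*v^2 - 256*v - 384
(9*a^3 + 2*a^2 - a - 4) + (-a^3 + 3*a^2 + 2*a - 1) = 8*a^3 + 5*a^2 + a - 5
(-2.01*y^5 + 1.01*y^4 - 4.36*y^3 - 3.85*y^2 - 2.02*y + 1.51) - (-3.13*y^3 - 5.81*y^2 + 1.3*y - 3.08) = -2.01*y^5 + 1.01*y^4 - 1.23*y^3 + 1.96*y^2 - 3.32*y + 4.59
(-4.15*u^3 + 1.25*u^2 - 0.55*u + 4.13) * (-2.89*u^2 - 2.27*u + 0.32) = 11.9935*u^5 + 5.808*u^4 - 2.576*u^3 - 10.2872*u^2 - 9.5511*u + 1.3216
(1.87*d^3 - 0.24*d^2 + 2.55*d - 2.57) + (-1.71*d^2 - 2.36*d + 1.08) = 1.87*d^3 - 1.95*d^2 + 0.19*d - 1.49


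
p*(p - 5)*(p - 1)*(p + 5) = p^4 - p^3 - 25*p^2 + 25*p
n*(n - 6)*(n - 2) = n^3 - 8*n^2 + 12*n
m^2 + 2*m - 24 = (m - 4)*(m + 6)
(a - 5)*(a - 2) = a^2 - 7*a + 10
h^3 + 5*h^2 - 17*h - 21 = (h - 3)*(h + 1)*(h + 7)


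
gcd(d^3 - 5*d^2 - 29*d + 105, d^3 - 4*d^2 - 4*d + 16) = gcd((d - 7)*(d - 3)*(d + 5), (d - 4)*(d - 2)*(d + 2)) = 1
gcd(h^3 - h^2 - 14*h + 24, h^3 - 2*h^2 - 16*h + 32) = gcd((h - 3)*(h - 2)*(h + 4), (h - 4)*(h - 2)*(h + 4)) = h^2 + 2*h - 8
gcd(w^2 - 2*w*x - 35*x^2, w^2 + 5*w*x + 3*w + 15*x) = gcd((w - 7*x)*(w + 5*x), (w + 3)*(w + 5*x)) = w + 5*x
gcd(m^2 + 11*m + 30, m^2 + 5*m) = m + 5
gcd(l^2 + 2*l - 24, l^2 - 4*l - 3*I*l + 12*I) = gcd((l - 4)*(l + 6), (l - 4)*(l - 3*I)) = l - 4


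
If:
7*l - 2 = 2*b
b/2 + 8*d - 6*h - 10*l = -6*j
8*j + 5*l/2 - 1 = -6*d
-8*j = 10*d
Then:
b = 7*l/2 - 1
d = 5*l/8 - 1/4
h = -127*l/96 - 5/48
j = 5/16 - 25*l/32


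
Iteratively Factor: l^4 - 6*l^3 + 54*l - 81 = (l - 3)*(l^3 - 3*l^2 - 9*l + 27) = (l - 3)^2*(l^2 - 9) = (l - 3)^3*(l + 3)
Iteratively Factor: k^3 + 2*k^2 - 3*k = (k + 3)*(k^2 - k) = k*(k + 3)*(k - 1)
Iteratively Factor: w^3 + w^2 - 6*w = (w - 2)*(w^2 + 3*w) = w*(w - 2)*(w + 3)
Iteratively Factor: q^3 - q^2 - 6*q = (q)*(q^2 - q - 6) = q*(q - 3)*(q + 2)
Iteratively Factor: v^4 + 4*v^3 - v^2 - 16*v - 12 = (v + 1)*(v^3 + 3*v^2 - 4*v - 12) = (v - 2)*(v + 1)*(v^2 + 5*v + 6) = (v - 2)*(v + 1)*(v + 3)*(v + 2)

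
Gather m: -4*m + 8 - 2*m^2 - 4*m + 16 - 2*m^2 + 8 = -4*m^2 - 8*m + 32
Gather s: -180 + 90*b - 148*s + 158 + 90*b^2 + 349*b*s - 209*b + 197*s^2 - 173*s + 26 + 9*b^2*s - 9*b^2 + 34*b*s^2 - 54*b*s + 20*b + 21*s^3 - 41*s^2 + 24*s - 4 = 81*b^2 - 99*b + 21*s^3 + s^2*(34*b + 156) + s*(9*b^2 + 295*b - 297)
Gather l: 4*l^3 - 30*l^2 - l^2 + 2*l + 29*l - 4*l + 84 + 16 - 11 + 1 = 4*l^3 - 31*l^2 + 27*l + 90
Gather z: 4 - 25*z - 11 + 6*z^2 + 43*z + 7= 6*z^2 + 18*z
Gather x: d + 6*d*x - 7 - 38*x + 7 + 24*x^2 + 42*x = d + 24*x^2 + x*(6*d + 4)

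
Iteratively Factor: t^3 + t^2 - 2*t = (t + 2)*(t^2 - t) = (t - 1)*(t + 2)*(t)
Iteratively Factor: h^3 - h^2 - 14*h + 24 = (h - 2)*(h^2 + h - 12) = (h - 3)*(h - 2)*(h + 4)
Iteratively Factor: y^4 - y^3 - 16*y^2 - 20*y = (y + 2)*(y^3 - 3*y^2 - 10*y) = (y - 5)*(y + 2)*(y^2 + 2*y) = (y - 5)*(y + 2)^2*(y)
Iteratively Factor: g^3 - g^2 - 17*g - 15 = (g - 5)*(g^2 + 4*g + 3) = (g - 5)*(g + 3)*(g + 1)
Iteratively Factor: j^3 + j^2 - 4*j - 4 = (j + 1)*(j^2 - 4) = (j - 2)*(j + 1)*(j + 2)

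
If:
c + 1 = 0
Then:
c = -1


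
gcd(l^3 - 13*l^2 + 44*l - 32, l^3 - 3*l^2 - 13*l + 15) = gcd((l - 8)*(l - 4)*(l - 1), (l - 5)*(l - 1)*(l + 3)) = l - 1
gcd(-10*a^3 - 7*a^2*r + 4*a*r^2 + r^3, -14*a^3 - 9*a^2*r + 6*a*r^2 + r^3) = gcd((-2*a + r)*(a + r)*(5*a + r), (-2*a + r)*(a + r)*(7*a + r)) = -2*a^2 - a*r + r^2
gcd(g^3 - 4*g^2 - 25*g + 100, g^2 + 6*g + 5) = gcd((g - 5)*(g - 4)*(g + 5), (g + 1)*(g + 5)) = g + 5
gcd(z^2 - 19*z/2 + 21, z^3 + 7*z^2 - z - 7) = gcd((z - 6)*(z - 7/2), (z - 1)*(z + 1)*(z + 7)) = 1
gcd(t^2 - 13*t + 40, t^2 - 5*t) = t - 5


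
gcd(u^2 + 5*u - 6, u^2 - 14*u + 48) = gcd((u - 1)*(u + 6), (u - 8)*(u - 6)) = 1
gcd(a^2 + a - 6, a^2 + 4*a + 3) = a + 3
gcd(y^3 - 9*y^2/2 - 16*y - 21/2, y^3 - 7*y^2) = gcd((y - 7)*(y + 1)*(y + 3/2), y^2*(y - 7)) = y - 7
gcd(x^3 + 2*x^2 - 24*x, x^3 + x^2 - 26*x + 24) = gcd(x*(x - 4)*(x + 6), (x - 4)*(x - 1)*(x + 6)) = x^2 + 2*x - 24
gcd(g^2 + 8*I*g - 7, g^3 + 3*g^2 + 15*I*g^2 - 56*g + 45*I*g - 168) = g + 7*I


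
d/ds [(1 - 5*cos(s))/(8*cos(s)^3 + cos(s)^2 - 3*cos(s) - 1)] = (-13*sin(s) - 76*sin(2*s) + 19*sin(3*s) - 40*sin(4*s))/(-6*cos(s) - cos(2*s) - 4*cos(3*s) + 1)^2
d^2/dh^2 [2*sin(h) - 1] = -2*sin(h)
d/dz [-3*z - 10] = -3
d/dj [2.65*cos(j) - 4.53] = -2.65*sin(j)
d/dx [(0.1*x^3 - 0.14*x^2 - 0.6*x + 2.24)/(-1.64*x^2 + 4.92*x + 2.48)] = (-0.164*x^4 + 0.984*x^3 - 0.9288*x^2 + 6.6528*x - 12.5088)/(2.6896*x^4 - 16.1376*x^3 + 16.072*x^2 + 24.4032*x + 6.1504)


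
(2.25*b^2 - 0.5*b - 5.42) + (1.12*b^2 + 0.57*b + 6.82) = 3.37*b^2 + 0.07*b + 1.4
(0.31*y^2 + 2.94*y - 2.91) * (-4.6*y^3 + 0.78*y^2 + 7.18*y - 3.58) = -1.426*y^5 - 13.2822*y^4 + 17.905*y^3 + 17.7296*y^2 - 31.419*y + 10.4178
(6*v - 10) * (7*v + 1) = 42*v^2 - 64*v - 10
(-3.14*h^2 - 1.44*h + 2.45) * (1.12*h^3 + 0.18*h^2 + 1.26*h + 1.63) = -3.5168*h^5 - 2.178*h^4 - 1.4716*h^3 - 6.4916*h^2 + 0.7398*h + 3.9935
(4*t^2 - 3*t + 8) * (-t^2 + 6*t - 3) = -4*t^4 + 27*t^3 - 38*t^2 + 57*t - 24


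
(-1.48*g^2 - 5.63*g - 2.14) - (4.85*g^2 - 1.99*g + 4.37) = -6.33*g^2 - 3.64*g - 6.51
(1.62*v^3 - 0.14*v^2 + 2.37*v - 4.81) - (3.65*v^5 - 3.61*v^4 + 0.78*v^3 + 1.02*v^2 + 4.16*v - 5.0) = -3.65*v^5 + 3.61*v^4 + 0.84*v^3 - 1.16*v^2 - 1.79*v + 0.19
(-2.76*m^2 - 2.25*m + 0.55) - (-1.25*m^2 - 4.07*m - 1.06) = -1.51*m^2 + 1.82*m + 1.61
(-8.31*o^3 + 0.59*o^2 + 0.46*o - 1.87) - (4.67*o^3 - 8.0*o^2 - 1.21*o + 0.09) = -12.98*o^3 + 8.59*o^2 + 1.67*o - 1.96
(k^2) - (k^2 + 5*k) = -5*k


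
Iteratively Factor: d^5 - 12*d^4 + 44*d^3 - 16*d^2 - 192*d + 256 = (d - 4)*(d^4 - 8*d^3 + 12*d^2 + 32*d - 64) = (d - 4)^2*(d^3 - 4*d^2 - 4*d + 16) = (d - 4)^3*(d^2 - 4) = (d - 4)^3*(d - 2)*(d + 2)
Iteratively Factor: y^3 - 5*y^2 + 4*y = (y)*(y^2 - 5*y + 4) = y*(y - 1)*(y - 4)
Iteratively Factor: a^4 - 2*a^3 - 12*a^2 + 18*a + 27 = (a - 3)*(a^3 + a^2 - 9*a - 9) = (a - 3)*(a + 1)*(a^2 - 9) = (a - 3)^2*(a + 1)*(a + 3)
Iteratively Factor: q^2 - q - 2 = (q + 1)*(q - 2)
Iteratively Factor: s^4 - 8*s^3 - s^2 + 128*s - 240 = (s + 4)*(s^3 - 12*s^2 + 47*s - 60) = (s - 5)*(s + 4)*(s^2 - 7*s + 12) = (s - 5)*(s - 3)*(s + 4)*(s - 4)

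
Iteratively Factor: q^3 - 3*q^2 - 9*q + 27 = (q + 3)*(q^2 - 6*q + 9) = (q - 3)*(q + 3)*(q - 3)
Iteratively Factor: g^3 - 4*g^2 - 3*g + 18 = (g + 2)*(g^2 - 6*g + 9) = (g - 3)*(g + 2)*(g - 3)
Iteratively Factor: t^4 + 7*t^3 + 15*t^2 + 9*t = (t)*(t^3 + 7*t^2 + 15*t + 9) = t*(t + 3)*(t^2 + 4*t + 3) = t*(t + 3)^2*(t + 1)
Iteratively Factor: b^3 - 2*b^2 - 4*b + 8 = (b - 2)*(b^2 - 4) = (b - 2)^2*(b + 2)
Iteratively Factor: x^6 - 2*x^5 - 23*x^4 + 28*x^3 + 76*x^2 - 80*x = (x + 4)*(x^5 - 6*x^4 + x^3 + 24*x^2 - 20*x) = x*(x + 4)*(x^4 - 6*x^3 + x^2 + 24*x - 20) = x*(x - 2)*(x + 4)*(x^3 - 4*x^2 - 7*x + 10) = x*(x - 5)*(x - 2)*(x + 4)*(x^2 + x - 2) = x*(x - 5)*(x - 2)*(x - 1)*(x + 4)*(x + 2)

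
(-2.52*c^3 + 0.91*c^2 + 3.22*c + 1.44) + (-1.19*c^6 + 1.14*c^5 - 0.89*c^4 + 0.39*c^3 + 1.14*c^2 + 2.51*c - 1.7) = -1.19*c^6 + 1.14*c^5 - 0.89*c^4 - 2.13*c^3 + 2.05*c^2 + 5.73*c - 0.26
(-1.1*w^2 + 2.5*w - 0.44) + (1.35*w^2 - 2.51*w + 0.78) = 0.25*w^2 - 0.00999999999999979*w + 0.34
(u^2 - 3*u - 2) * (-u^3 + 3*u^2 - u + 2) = -u^5 + 6*u^4 - 8*u^3 - u^2 - 4*u - 4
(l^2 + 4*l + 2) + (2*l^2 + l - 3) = 3*l^2 + 5*l - 1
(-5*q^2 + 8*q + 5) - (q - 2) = -5*q^2 + 7*q + 7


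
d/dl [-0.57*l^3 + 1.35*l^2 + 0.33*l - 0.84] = -1.71*l^2 + 2.7*l + 0.33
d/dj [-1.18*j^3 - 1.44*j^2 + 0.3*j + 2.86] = -3.54*j^2 - 2.88*j + 0.3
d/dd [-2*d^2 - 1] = -4*d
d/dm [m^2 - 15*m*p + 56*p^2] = 2*m - 15*p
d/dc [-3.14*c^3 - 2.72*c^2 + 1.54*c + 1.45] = -9.42*c^2 - 5.44*c + 1.54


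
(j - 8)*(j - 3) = j^2 - 11*j + 24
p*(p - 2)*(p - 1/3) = p^3 - 7*p^2/3 + 2*p/3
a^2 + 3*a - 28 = (a - 4)*(a + 7)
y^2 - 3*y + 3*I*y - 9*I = (y - 3)*(y + 3*I)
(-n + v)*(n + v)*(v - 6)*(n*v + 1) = -n^3*v^2 + 6*n^3*v - n^2*v + 6*n^2 + n*v^4 - 6*n*v^3 + v^3 - 6*v^2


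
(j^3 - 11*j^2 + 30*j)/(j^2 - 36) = j*(j - 5)/(j + 6)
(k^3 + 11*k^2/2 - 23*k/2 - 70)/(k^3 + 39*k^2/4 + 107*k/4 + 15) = 2*(2*k - 7)/(4*k + 3)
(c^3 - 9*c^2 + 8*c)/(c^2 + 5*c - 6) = c*(c - 8)/(c + 6)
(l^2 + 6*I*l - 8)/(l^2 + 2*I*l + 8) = (l + 2*I)/(l - 2*I)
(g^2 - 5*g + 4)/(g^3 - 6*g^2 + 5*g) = (g - 4)/(g*(g - 5))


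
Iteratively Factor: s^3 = (s)*(s^2) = s^2*(s)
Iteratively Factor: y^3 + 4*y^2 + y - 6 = (y - 1)*(y^2 + 5*y + 6) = (y - 1)*(y + 3)*(y + 2)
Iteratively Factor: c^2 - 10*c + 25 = (c - 5)*(c - 5)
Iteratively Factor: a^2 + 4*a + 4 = (a + 2)*(a + 2)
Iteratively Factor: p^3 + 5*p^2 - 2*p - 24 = (p - 2)*(p^2 + 7*p + 12) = (p - 2)*(p + 4)*(p + 3)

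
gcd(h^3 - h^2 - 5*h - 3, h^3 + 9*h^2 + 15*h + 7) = h^2 + 2*h + 1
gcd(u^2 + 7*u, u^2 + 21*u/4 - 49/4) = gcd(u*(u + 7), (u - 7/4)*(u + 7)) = u + 7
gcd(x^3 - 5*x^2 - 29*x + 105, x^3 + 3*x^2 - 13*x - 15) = x^2 + 2*x - 15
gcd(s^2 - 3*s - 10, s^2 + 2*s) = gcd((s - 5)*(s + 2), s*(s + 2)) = s + 2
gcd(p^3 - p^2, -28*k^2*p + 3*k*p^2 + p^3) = p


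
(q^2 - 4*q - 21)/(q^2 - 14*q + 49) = (q + 3)/(q - 7)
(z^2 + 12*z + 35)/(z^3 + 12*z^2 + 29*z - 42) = (z + 5)/(z^2 + 5*z - 6)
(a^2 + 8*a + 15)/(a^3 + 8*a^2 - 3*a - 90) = (a + 3)/(a^2 + 3*a - 18)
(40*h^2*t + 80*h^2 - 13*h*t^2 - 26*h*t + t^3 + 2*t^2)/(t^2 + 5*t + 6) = (40*h^2 - 13*h*t + t^2)/(t + 3)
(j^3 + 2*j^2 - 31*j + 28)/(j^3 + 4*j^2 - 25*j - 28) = (j - 1)/(j + 1)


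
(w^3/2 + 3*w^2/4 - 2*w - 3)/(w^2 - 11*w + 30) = (2*w^3 + 3*w^2 - 8*w - 12)/(4*(w^2 - 11*w + 30))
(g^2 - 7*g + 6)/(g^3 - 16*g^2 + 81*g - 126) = (g - 1)/(g^2 - 10*g + 21)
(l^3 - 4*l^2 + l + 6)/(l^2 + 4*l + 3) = (l^2 - 5*l + 6)/(l + 3)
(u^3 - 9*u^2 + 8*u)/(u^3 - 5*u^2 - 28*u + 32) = u/(u + 4)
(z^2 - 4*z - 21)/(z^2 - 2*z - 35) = (z + 3)/(z + 5)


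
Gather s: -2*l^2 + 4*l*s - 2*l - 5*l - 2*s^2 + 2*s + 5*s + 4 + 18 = -2*l^2 - 7*l - 2*s^2 + s*(4*l + 7) + 22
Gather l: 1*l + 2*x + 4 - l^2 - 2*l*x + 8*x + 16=-l^2 + l*(1 - 2*x) + 10*x + 20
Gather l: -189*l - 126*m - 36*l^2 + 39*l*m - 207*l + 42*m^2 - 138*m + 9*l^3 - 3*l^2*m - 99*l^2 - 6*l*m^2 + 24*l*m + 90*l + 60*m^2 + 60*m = 9*l^3 + l^2*(-3*m - 135) + l*(-6*m^2 + 63*m - 306) + 102*m^2 - 204*m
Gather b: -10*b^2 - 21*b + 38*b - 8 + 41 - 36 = -10*b^2 + 17*b - 3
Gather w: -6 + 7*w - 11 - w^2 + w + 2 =-w^2 + 8*w - 15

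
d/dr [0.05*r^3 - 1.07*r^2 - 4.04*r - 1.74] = 0.15*r^2 - 2.14*r - 4.04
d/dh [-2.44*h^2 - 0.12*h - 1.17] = -4.88*h - 0.12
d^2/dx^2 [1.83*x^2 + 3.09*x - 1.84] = 3.66000000000000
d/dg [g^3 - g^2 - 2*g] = 3*g^2 - 2*g - 2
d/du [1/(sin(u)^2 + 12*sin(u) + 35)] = -2*(sin(u) + 6)*cos(u)/(sin(u)^2 + 12*sin(u) + 35)^2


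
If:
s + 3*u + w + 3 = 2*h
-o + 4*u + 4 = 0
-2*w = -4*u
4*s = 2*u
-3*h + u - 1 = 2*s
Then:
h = -1/3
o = 4/3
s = -1/3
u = -2/3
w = -4/3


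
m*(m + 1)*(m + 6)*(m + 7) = m^4 + 14*m^3 + 55*m^2 + 42*m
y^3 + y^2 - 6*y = y*(y - 2)*(y + 3)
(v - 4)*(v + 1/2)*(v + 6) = v^3 + 5*v^2/2 - 23*v - 12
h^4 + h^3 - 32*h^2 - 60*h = h*(h - 6)*(h + 2)*(h + 5)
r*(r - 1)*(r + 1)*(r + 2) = r^4 + 2*r^3 - r^2 - 2*r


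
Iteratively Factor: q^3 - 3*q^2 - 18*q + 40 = (q - 2)*(q^2 - q - 20) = (q - 2)*(q + 4)*(q - 5)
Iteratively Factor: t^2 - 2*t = (t - 2)*(t)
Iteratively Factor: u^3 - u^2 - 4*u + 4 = (u - 1)*(u^2 - 4) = (u - 1)*(u + 2)*(u - 2)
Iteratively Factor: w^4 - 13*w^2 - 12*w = (w + 1)*(w^3 - w^2 - 12*w) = (w + 1)*(w + 3)*(w^2 - 4*w) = (w - 4)*(w + 1)*(w + 3)*(w)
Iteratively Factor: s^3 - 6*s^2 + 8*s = (s)*(s^2 - 6*s + 8) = s*(s - 2)*(s - 4)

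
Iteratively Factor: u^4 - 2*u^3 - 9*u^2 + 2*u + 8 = (u - 1)*(u^3 - u^2 - 10*u - 8) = (u - 4)*(u - 1)*(u^2 + 3*u + 2) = (u - 4)*(u - 1)*(u + 1)*(u + 2)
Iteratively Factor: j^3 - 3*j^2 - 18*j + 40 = (j - 5)*(j^2 + 2*j - 8) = (j - 5)*(j + 4)*(j - 2)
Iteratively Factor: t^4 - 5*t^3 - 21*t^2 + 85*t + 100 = (t + 4)*(t^3 - 9*t^2 + 15*t + 25) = (t - 5)*(t + 4)*(t^2 - 4*t - 5) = (t - 5)^2*(t + 4)*(t + 1)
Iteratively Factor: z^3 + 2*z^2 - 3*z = (z + 3)*(z^2 - z) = z*(z + 3)*(z - 1)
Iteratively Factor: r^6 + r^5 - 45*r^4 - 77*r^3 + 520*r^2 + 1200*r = (r - 5)*(r^5 + 6*r^4 - 15*r^3 - 152*r^2 - 240*r) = (r - 5)*(r + 4)*(r^4 + 2*r^3 - 23*r^2 - 60*r) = r*(r - 5)*(r + 4)*(r^3 + 2*r^2 - 23*r - 60) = r*(r - 5)*(r + 3)*(r + 4)*(r^2 - r - 20) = r*(r - 5)*(r + 3)*(r + 4)^2*(r - 5)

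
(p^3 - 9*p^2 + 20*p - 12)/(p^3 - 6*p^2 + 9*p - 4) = (p^2 - 8*p + 12)/(p^2 - 5*p + 4)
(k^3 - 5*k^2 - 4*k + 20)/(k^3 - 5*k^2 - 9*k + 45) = (k^2 - 4)/(k^2 - 9)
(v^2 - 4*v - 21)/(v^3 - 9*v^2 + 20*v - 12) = (v^2 - 4*v - 21)/(v^3 - 9*v^2 + 20*v - 12)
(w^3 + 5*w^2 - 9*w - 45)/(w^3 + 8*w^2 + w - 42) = (w^2 + 2*w - 15)/(w^2 + 5*w - 14)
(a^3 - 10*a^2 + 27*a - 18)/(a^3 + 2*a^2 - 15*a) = (a^2 - 7*a + 6)/(a*(a + 5))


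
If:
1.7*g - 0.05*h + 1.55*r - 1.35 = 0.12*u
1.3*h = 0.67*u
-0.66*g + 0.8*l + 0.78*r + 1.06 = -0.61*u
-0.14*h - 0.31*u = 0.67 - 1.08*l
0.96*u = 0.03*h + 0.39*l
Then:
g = 1.67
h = 0.15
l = 0.73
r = -0.93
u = 0.30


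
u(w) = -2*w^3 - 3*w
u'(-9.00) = -489.00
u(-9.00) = 1485.00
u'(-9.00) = -489.00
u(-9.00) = 1485.00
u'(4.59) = -129.41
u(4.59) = -207.18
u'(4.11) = -104.35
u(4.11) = -151.18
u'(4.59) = -129.41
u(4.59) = -207.18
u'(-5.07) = -157.23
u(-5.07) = 275.86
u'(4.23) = -110.36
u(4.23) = -164.06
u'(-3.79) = -89.18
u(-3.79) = 120.25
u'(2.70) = -46.74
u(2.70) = -47.47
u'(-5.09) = -158.45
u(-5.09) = 279.01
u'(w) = -6*w^2 - 3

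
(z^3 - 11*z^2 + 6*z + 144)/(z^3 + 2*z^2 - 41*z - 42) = (z^2 - 5*z - 24)/(z^2 + 8*z + 7)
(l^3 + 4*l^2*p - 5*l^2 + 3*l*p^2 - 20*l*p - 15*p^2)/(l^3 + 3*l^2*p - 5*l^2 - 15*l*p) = (l + p)/l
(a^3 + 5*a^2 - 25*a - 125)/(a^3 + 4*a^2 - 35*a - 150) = (a - 5)/(a - 6)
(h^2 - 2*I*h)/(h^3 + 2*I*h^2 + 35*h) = (h - 2*I)/(h^2 + 2*I*h + 35)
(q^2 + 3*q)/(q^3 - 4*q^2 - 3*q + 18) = q*(q + 3)/(q^3 - 4*q^2 - 3*q + 18)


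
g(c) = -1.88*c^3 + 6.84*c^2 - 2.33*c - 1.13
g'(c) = -5.64*c^2 + 13.68*c - 2.33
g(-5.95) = 650.90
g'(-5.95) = -283.40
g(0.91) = 1.00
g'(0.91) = 5.45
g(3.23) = -0.65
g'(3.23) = -16.99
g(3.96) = -19.84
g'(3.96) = -36.60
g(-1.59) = 27.42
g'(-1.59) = -38.34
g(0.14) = -1.33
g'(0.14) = -0.53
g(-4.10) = 252.97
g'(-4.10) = -153.23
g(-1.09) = 11.97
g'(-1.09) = -23.94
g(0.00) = -1.13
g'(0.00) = -2.33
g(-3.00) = 118.18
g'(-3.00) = -94.13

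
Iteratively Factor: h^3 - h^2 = (h)*(h^2 - h) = h^2*(h - 1)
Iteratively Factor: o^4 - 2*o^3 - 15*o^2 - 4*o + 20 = (o - 1)*(o^3 - o^2 - 16*o - 20) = (o - 5)*(o - 1)*(o^2 + 4*o + 4) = (o - 5)*(o - 1)*(o + 2)*(o + 2)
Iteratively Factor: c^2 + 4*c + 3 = (c + 3)*(c + 1)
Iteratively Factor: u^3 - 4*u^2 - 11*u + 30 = (u - 2)*(u^2 - 2*u - 15) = (u - 2)*(u + 3)*(u - 5)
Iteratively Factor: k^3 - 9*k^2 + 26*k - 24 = (k - 2)*(k^2 - 7*k + 12) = (k - 3)*(k - 2)*(k - 4)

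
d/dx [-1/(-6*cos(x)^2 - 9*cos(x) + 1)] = 3*(4*cos(x) + 3)*sin(x)/(6*cos(x)^2 + 9*cos(x) - 1)^2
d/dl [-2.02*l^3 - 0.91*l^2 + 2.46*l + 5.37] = -6.06*l^2 - 1.82*l + 2.46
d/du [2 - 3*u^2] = -6*u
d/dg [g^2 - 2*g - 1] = 2*g - 2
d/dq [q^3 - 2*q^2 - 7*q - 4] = 3*q^2 - 4*q - 7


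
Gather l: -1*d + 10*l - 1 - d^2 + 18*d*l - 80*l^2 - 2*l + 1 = -d^2 - d - 80*l^2 + l*(18*d + 8)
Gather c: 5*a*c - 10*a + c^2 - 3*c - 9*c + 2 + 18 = -10*a + c^2 + c*(5*a - 12) + 20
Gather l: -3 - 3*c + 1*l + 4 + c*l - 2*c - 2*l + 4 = -5*c + l*(c - 1) + 5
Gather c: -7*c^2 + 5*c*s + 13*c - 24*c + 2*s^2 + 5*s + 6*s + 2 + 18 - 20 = -7*c^2 + c*(5*s - 11) + 2*s^2 + 11*s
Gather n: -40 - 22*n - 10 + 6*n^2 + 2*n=6*n^2 - 20*n - 50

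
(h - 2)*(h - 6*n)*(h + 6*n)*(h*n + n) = h^4*n - h^3*n - 36*h^2*n^3 - 2*h^2*n + 36*h*n^3 + 72*n^3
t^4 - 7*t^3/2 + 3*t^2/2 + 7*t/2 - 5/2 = (t - 5/2)*(t - 1)^2*(t + 1)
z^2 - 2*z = z*(z - 2)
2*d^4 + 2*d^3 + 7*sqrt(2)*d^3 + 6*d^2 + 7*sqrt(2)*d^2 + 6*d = d*(d + 3*sqrt(2))*(sqrt(2)*d + 1)*(sqrt(2)*d + sqrt(2))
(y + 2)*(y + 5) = y^2 + 7*y + 10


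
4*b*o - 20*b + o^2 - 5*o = (4*b + o)*(o - 5)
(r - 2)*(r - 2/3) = r^2 - 8*r/3 + 4/3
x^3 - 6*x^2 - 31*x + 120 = (x - 8)*(x - 3)*(x + 5)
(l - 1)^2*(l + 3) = l^3 + l^2 - 5*l + 3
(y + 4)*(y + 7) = y^2 + 11*y + 28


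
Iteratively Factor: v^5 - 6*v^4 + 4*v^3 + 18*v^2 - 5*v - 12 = (v + 1)*(v^4 - 7*v^3 + 11*v^2 + 7*v - 12) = (v - 4)*(v + 1)*(v^3 - 3*v^2 - v + 3) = (v - 4)*(v + 1)^2*(v^2 - 4*v + 3) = (v - 4)*(v - 3)*(v + 1)^2*(v - 1)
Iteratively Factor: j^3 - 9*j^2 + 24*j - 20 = (j - 2)*(j^2 - 7*j + 10) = (j - 2)^2*(j - 5)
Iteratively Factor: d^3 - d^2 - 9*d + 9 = (d - 1)*(d^2 - 9) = (d - 1)*(d + 3)*(d - 3)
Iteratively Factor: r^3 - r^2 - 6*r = (r - 3)*(r^2 + 2*r) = r*(r - 3)*(r + 2)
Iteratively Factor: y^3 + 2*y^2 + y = (y)*(y^2 + 2*y + 1) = y*(y + 1)*(y + 1)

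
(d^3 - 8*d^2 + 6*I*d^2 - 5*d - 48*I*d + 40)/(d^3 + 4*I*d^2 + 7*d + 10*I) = (d - 8)/(d - 2*I)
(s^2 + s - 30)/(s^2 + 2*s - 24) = (s - 5)/(s - 4)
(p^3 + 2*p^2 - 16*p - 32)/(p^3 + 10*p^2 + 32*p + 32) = (p - 4)/(p + 4)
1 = 1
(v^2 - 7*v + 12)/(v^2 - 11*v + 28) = (v - 3)/(v - 7)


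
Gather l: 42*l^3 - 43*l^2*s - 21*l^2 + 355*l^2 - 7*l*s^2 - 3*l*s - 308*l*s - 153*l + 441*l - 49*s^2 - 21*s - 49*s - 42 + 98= 42*l^3 + l^2*(334 - 43*s) + l*(-7*s^2 - 311*s + 288) - 49*s^2 - 70*s + 56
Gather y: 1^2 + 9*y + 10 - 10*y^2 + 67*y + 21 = -10*y^2 + 76*y + 32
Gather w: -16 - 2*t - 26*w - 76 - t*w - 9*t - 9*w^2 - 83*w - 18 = -11*t - 9*w^2 + w*(-t - 109) - 110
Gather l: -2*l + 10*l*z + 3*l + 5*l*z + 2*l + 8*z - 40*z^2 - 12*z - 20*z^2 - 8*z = l*(15*z + 3) - 60*z^2 - 12*z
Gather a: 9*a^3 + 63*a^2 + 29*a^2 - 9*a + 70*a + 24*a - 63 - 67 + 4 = 9*a^3 + 92*a^2 + 85*a - 126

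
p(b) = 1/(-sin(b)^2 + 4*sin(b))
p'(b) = (2*sin(b)*cos(b) - 4*cos(b))/(-sin(b)^2 + 4*sin(b))^2 = 2*(sin(b) - 2)*cos(b)/((sin(b) - 4)^2*sin(b)^2)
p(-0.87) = -0.27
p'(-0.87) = -0.27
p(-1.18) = -0.22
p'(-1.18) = -0.11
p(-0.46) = -0.51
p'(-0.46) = -1.13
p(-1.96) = -0.22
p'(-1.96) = 0.11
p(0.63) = 0.50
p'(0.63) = -0.56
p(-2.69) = -0.52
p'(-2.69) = 1.17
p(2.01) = 0.36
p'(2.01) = 0.12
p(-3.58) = 0.66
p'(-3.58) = 1.24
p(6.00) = -0.84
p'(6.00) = -3.06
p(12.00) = -0.41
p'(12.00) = -0.72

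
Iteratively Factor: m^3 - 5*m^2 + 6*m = (m - 3)*(m^2 - 2*m) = m*(m - 3)*(m - 2)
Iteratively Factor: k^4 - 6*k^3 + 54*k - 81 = (k - 3)*(k^3 - 3*k^2 - 9*k + 27) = (k - 3)*(k + 3)*(k^2 - 6*k + 9) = (k - 3)^2*(k + 3)*(k - 3)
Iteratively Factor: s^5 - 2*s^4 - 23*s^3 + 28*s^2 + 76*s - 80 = (s - 1)*(s^4 - s^3 - 24*s^2 + 4*s + 80) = (s - 1)*(s + 2)*(s^3 - 3*s^2 - 18*s + 40) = (s - 5)*(s - 1)*(s + 2)*(s^2 + 2*s - 8) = (s - 5)*(s - 1)*(s + 2)*(s + 4)*(s - 2)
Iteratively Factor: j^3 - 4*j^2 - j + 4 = (j - 1)*(j^2 - 3*j - 4) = (j - 4)*(j - 1)*(j + 1)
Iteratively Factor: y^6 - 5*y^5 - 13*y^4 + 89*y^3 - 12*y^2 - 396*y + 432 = (y - 3)*(y^5 - 2*y^4 - 19*y^3 + 32*y^2 + 84*y - 144) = (y - 3)*(y + 3)*(y^4 - 5*y^3 - 4*y^2 + 44*y - 48) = (y - 3)*(y - 2)*(y + 3)*(y^3 - 3*y^2 - 10*y + 24) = (y - 3)*(y - 2)*(y + 3)^2*(y^2 - 6*y + 8) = (y - 4)*(y - 3)*(y - 2)*(y + 3)^2*(y - 2)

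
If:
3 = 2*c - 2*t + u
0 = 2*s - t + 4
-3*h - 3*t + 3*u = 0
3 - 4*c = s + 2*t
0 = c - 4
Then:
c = 4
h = -47/5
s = -21/5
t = -22/5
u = -69/5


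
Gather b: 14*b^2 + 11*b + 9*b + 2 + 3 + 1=14*b^2 + 20*b + 6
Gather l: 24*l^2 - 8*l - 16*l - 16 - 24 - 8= 24*l^2 - 24*l - 48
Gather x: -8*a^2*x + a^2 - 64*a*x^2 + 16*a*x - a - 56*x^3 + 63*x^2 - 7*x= a^2 - a - 56*x^3 + x^2*(63 - 64*a) + x*(-8*a^2 + 16*a - 7)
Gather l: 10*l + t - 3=10*l + t - 3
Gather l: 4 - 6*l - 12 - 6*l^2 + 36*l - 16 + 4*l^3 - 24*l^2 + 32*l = 4*l^3 - 30*l^2 + 62*l - 24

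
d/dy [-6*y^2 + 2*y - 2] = 2 - 12*y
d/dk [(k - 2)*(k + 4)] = 2*k + 2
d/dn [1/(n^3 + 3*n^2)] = 3*(-n - 2)/(n^3*(n + 3)^2)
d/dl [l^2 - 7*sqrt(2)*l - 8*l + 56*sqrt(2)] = 2*l - 7*sqrt(2) - 8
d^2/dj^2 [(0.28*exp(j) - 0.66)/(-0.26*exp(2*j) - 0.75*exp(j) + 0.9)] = (-0.018928*exp(4*j) + 0.233064*exp(3*j) - 0.00702000000000014*exp(2*j) + 0.80001*exp(j) + 0.2187)*exp(j)/(0.017576*exp(6*j) + 0.1521*exp(5*j) + 0.25623*exp(4*j) - 0.631125*exp(3*j) - 0.88695*exp(2*j) + 1.8225*exp(j) - 0.729)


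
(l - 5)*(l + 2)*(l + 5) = l^3 + 2*l^2 - 25*l - 50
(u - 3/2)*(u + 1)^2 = u^3 + u^2/2 - 2*u - 3/2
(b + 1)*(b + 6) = b^2 + 7*b + 6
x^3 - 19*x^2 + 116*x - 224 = (x - 8)*(x - 7)*(x - 4)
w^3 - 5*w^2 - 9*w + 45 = (w - 5)*(w - 3)*(w + 3)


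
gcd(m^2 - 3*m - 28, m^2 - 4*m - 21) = m - 7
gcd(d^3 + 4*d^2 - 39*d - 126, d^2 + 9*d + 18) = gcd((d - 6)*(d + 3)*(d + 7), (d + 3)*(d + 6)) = d + 3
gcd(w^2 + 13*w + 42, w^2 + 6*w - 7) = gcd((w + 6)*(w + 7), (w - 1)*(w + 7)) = w + 7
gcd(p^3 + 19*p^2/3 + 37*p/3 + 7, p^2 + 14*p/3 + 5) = p + 3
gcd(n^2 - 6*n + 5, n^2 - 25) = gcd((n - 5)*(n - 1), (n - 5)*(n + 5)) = n - 5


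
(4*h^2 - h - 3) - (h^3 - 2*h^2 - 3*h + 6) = -h^3 + 6*h^2 + 2*h - 9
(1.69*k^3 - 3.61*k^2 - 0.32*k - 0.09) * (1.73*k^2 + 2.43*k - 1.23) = 2.9237*k^5 - 2.1386*k^4 - 11.4046*k^3 + 3.507*k^2 + 0.1749*k + 0.1107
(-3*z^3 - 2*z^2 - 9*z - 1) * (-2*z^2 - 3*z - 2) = 6*z^5 + 13*z^4 + 30*z^3 + 33*z^2 + 21*z + 2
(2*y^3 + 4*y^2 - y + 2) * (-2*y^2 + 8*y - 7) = -4*y^5 + 8*y^4 + 20*y^3 - 40*y^2 + 23*y - 14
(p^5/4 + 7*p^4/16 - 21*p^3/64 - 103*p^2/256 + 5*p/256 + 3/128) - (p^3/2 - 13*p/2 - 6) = p^5/4 + 7*p^4/16 - 53*p^3/64 - 103*p^2/256 + 1669*p/256 + 771/128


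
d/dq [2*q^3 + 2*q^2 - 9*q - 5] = 6*q^2 + 4*q - 9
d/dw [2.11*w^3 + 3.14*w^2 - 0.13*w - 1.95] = 6.33*w^2 + 6.28*w - 0.13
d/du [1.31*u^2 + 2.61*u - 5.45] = 2.62*u + 2.61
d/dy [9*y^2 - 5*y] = 18*y - 5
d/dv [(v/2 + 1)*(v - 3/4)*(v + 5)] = 3*v^2/2 + 25*v/4 + 19/8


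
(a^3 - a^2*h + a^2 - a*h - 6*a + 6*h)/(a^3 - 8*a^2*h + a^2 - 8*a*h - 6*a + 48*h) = (a - h)/(a - 8*h)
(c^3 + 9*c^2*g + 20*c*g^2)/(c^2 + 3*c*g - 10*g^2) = c*(c + 4*g)/(c - 2*g)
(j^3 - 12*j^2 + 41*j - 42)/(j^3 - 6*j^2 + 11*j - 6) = (j - 7)/(j - 1)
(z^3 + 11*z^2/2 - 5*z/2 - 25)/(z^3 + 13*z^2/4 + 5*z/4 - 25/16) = 8*(z^2 + 3*z - 10)/(8*z^2 + 6*z - 5)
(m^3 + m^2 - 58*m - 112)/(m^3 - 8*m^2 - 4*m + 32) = (m + 7)/(m - 2)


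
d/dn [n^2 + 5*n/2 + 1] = 2*n + 5/2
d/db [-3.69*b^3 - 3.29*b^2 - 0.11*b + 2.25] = -11.07*b^2 - 6.58*b - 0.11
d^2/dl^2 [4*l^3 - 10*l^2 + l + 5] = 24*l - 20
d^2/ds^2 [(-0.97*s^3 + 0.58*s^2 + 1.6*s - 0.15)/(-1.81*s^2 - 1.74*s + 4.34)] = (3.5527136788005e-15*s^5 + 8.88178419700125e-15*s^4 + 14.282804*s^3 - 68.338614*s^2 + 37.045812*s - 42.749516)/(5.929741*s^6 + 17.101242*s^5 - 26.214954*s^4 - 76.742352*s^3 + 62.857956*s^2 + 98.321832*s - 81.746504)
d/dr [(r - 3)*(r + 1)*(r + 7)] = 3*r^2 + 10*r - 17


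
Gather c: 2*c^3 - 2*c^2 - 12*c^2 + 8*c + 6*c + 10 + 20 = 2*c^3 - 14*c^2 + 14*c + 30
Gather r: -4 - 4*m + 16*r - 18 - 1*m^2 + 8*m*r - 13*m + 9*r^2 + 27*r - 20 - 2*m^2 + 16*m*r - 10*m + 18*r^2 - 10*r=-3*m^2 - 27*m + 27*r^2 + r*(24*m + 33) - 42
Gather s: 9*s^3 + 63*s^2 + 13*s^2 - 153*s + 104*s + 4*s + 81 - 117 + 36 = 9*s^3 + 76*s^2 - 45*s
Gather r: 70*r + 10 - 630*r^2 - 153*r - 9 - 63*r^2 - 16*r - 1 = -693*r^2 - 99*r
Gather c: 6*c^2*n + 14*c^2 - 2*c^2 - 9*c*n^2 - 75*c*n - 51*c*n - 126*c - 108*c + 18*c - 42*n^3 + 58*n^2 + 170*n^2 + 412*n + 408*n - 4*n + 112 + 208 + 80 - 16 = c^2*(6*n + 12) + c*(-9*n^2 - 126*n - 216) - 42*n^3 + 228*n^2 + 816*n + 384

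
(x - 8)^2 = x^2 - 16*x + 64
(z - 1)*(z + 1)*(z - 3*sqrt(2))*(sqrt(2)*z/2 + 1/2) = sqrt(2)*z^4/2 - 5*z^3/2 - 2*sqrt(2)*z^2 + 5*z/2 + 3*sqrt(2)/2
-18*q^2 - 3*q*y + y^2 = (-6*q + y)*(3*q + y)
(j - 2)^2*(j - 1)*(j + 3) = j^4 - 2*j^3 - 7*j^2 + 20*j - 12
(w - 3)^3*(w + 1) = w^4 - 8*w^3 + 18*w^2 - 27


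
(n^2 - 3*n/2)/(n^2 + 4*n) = (n - 3/2)/(n + 4)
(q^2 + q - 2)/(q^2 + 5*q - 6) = (q + 2)/(q + 6)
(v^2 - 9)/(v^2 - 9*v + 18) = (v + 3)/(v - 6)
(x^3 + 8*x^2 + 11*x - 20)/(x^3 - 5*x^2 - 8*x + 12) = (x^2 + 9*x + 20)/(x^2 - 4*x - 12)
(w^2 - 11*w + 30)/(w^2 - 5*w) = (w - 6)/w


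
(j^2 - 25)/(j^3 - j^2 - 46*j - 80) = (j - 5)/(j^2 - 6*j - 16)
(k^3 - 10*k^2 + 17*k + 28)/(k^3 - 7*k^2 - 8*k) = (k^2 - 11*k + 28)/(k*(k - 8))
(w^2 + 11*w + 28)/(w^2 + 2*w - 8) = (w + 7)/(w - 2)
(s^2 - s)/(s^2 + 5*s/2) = 2*(s - 1)/(2*s + 5)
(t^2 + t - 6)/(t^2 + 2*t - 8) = (t + 3)/(t + 4)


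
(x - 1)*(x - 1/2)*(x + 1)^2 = x^4 + x^3/2 - 3*x^2/2 - x/2 + 1/2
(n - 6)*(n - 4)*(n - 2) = n^3 - 12*n^2 + 44*n - 48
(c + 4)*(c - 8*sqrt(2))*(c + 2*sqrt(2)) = c^3 - 6*sqrt(2)*c^2 + 4*c^2 - 24*sqrt(2)*c - 32*c - 128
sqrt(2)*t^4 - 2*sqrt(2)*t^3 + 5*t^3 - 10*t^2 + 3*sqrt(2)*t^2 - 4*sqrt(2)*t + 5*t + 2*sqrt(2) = (t - 1)^2*(t + 2*sqrt(2))*(sqrt(2)*t + 1)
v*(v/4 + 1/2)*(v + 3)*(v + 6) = v^4/4 + 11*v^3/4 + 9*v^2 + 9*v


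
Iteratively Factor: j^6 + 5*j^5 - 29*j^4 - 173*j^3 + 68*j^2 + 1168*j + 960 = (j + 1)*(j^5 + 4*j^4 - 33*j^3 - 140*j^2 + 208*j + 960) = (j + 1)*(j + 4)*(j^4 - 33*j^2 - 8*j + 240) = (j + 1)*(j + 4)^2*(j^3 - 4*j^2 - 17*j + 60) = (j - 3)*(j + 1)*(j + 4)^2*(j^2 - j - 20) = (j - 5)*(j - 3)*(j + 1)*(j + 4)^2*(j + 4)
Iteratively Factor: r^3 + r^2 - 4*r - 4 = (r + 1)*(r^2 - 4) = (r + 1)*(r + 2)*(r - 2)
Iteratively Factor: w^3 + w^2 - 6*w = (w - 2)*(w^2 + 3*w) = (w - 2)*(w + 3)*(w)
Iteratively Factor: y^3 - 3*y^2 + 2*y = (y - 1)*(y^2 - 2*y) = (y - 2)*(y - 1)*(y)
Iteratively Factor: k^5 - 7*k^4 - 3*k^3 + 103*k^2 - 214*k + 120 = (k - 1)*(k^4 - 6*k^3 - 9*k^2 + 94*k - 120) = (k - 1)*(k + 4)*(k^3 - 10*k^2 + 31*k - 30) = (k - 3)*(k - 1)*(k + 4)*(k^2 - 7*k + 10) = (k - 3)*(k - 2)*(k - 1)*(k + 4)*(k - 5)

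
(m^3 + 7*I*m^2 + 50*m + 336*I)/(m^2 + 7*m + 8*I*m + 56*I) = (m^2 - I*m + 42)/(m + 7)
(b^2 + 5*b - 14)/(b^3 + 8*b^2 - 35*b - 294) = (b - 2)/(b^2 + b - 42)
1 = 1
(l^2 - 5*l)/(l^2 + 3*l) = (l - 5)/(l + 3)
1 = 1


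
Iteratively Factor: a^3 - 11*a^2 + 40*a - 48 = (a - 4)*(a^2 - 7*a + 12) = (a - 4)^2*(a - 3)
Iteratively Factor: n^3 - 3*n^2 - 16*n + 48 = (n + 4)*(n^2 - 7*n + 12) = (n - 3)*(n + 4)*(n - 4)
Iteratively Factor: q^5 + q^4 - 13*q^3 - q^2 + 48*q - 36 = (q - 1)*(q^4 + 2*q^3 - 11*q^2 - 12*q + 36) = (q - 1)*(q + 3)*(q^3 - q^2 - 8*q + 12) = (q - 2)*(q - 1)*(q + 3)*(q^2 + q - 6) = (q - 2)*(q - 1)*(q + 3)^2*(q - 2)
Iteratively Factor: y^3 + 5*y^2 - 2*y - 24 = (y - 2)*(y^2 + 7*y + 12) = (y - 2)*(y + 4)*(y + 3)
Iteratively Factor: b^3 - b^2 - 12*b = (b + 3)*(b^2 - 4*b) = b*(b + 3)*(b - 4)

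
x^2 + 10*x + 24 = (x + 4)*(x + 6)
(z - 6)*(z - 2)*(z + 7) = z^3 - z^2 - 44*z + 84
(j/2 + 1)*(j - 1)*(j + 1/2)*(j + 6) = j^4/2 + 15*j^3/4 + 15*j^2/4 - 5*j - 3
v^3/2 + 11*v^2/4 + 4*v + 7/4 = (v/2 + 1/2)*(v + 1)*(v + 7/2)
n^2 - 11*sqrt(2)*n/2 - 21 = (n - 7*sqrt(2))*(n + 3*sqrt(2)/2)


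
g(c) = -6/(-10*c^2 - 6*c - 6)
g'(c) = -6*(20*c + 6)/(-10*c^2 - 6*c - 6)^2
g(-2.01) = 0.17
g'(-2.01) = 0.17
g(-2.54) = 0.11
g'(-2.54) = 0.09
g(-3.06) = 0.07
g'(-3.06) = 0.05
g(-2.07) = 0.16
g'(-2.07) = 0.16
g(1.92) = 0.11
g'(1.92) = -0.09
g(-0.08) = 1.07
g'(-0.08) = -0.85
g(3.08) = 0.05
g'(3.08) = -0.03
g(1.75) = 0.13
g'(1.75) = -0.11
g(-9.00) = 0.01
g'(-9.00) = 0.00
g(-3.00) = 0.08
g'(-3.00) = 0.05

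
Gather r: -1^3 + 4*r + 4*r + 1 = 8*r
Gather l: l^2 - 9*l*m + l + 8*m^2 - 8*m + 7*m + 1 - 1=l^2 + l*(1 - 9*m) + 8*m^2 - m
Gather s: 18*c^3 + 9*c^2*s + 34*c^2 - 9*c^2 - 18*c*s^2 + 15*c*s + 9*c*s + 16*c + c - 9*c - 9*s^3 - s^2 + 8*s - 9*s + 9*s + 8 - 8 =18*c^3 + 25*c^2 + 8*c - 9*s^3 + s^2*(-18*c - 1) + s*(9*c^2 + 24*c + 8)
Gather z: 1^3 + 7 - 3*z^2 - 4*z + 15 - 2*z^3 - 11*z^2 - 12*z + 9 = -2*z^3 - 14*z^2 - 16*z + 32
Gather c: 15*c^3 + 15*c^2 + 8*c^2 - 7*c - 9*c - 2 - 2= 15*c^3 + 23*c^2 - 16*c - 4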